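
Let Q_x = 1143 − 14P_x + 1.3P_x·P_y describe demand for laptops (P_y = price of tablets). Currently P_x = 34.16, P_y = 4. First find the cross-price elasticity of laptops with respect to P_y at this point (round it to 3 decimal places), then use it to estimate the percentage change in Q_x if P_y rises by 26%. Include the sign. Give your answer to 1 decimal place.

At P_x = 34.16, P_y = 4: Q_x = 842.392.
∂Q_x/∂P_y = 1.3P_x = 44.4080.
ε = (∂Q_x/∂P_y)(P_y/Q_x) = 44.4080 × 4/842.392 ≈ 0.211.
%ΔQ_x ≈ ε × %ΔP_y = 0.211 × (26%) = 5.5%.

5.5%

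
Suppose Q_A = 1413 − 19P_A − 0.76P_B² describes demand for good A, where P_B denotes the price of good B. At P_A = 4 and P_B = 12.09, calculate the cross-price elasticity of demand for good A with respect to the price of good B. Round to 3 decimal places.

At P_A = 4 and P_B = 12.09: Q_A = 1225.912.
∂Q_A/∂P_B = -1.52P_B = -1.52(12.09) = -18.3768.
ε = (∂Q_A/∂P_B)(P_B/Q_A) = -18.3768 × (12.09/1225.912) ≈ -0.181.

-0.181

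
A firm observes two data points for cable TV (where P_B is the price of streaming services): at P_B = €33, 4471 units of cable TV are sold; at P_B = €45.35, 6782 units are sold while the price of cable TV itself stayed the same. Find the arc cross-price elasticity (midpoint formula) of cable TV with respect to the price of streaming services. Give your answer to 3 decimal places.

1.303

ΔQ_A = 6782 − 4471 = 2311; ΔP_B = 45.35 − 33 = 12.35.
Midpoints: Q̄_A = 5626.5, P̄_B = 39.17.
ε = (ΔQ_A/Q̄_A)/(ΔP_B/P̄_B) = (2311/5626.5)/(12.35/39.17) ≈ 1.303.
ε > 0: cable TV and streaming services are substitutes.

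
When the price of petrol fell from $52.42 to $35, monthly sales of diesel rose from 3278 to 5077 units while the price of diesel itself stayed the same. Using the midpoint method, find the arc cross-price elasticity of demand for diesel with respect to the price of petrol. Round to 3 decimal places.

ΔQ_A = 5077 − 3278 = 1799; ΔP_B = 35 − 52.42 = -17.42.
Midpoints: Q̄_A = 4177.5, P̄_B = 43.71.
ε = (ΔQ_A/Q̄_A)/(ΔP_B/P̄_B) = (1799/4177.5)/(-17.42/43.71) ≈ -1.081.

-1.081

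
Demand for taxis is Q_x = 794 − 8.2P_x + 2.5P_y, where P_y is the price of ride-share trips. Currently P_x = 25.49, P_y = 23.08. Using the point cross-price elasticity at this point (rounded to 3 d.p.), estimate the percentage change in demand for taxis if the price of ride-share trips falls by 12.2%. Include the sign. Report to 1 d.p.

At P_x = 25.49, P_y = 23.08: Q_x = 642.682.
∂Q_x/∂P_y = 2.5.
ε = (∂Q_x/∂P_y)(P_y/Q_x) = 2.5000 × 23.08/642.682 ≈ 0.090.
%ΔQ_x ≈ ε × %ΔP_y = 0.090 × (-12.2%) = -1.1%.

-1.1%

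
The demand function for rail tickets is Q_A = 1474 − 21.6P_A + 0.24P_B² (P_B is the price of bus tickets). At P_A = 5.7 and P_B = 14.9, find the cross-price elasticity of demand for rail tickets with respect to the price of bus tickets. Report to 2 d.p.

At P_A = 5.7 and P_B = 14.9: Q_A = 1404.162.
∂Q_A/∂P_B = 0.48P_B = 0.48(14.9) = 7.1520.
ε = (∂Q_A/∂P_B)(P_B/Q_A) = 7.1520 × (14.9/1404.162) ≈ 0.08.

0.08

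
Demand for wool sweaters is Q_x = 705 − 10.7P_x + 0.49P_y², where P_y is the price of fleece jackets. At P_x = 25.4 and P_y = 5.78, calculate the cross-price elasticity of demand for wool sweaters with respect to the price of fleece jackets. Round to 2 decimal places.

At P_x = 25.4 and P_y = 5.78: Q_x = 449.590.
∂Q_x/∂P_y = 0.98P_y = 0.98(5.78) = 5.6644.
ε = (∂Q_x/∂P_y)(P_y/Q_x) = 5.6644 × (5.78/449.590) ≈ 0.07.
ε > 0: substitutes.

0.07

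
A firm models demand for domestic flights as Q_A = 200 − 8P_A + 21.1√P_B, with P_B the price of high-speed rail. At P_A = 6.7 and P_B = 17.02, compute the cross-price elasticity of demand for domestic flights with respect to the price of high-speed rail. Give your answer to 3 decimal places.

0.186

At P_A = 6.7 and P_B = 17.02: Q_A = 233.449.
∂Q_A/∂P_B = 21.1/(2√P_B) = 21.1/(2√17.02) = 2.5572.
ε = (∂Q_A/∂P_B)(P_B/Q_A) = 2.5572 × (17.02/233.449) ≈ 0.186.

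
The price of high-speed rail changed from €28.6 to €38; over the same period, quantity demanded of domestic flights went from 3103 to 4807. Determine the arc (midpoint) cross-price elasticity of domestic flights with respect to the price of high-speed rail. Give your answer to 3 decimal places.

ΔQ_A = 4807 − 3103 = 1704; ΔP_B = 38 − 28.6 = 9.4.
Midpoints: Q̄_A = 3955.0, P̄_B = 33.30.
ε = (ΔQ_A/Q̄_A)/(ΔP_B/P̄_B) = (1704/3955.0)/(9.4/33.30) ≈ 1.526.
ε > 0: domestic flights and high-speed rail are substitutes.

1.526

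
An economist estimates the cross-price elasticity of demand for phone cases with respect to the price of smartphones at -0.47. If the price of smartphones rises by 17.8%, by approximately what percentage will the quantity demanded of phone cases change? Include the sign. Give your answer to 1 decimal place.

-8.4%

%ΔQ ≈ ε × %ΔP of smartphones = -0.47 × (17.8%) = -8.4%.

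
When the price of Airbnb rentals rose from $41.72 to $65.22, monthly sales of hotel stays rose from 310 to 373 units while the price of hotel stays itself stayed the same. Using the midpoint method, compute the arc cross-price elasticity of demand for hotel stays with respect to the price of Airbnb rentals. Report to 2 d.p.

ΔQ_A = 373 − 310 = 63; ΔP_B = 65.22 − 41.72 = 23.5.
Midpoints: Q̄_A = 341.5, P̄_B = 53.47.
ε = (ΔQ_A/Q̄_A)/(ΔP_B/P̄_B) = (63/341.5)/(23.5/53.47) ≈ 0.42.
ε > 0: hotel stays and Airbnb rentals are substitutes.

0.42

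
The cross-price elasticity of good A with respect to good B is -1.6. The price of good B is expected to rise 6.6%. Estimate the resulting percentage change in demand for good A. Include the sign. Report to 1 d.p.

-10.6%

%ΔQ ≈ ε × %ΔP of good B = -1.6 × (6.6%) = -10.6%.
Demand for good A falls by about 10.6%.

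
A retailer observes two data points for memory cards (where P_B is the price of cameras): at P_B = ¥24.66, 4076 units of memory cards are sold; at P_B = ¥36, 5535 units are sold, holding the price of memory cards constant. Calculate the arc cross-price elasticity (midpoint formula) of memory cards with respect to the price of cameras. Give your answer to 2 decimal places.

ΔQ_A = 5535 − 4076 = 1459; ΔP_B = 36 − 24.66 = 11.34.
Midpoints: Q̄_A = 4805.5, P̄_B = 30.33.
ε = (ΔQ_A/Q̄_A)/(ΔP_B/P̄_B) = (1459/4805.5)/(11.34/30.33) ≈ 0.81.

0.81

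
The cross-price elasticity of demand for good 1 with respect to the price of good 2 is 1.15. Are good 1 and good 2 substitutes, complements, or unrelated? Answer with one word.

ε = 1.15 > 0, so a higher price of good 2 raises demand for good 1: substitutes.

substitutes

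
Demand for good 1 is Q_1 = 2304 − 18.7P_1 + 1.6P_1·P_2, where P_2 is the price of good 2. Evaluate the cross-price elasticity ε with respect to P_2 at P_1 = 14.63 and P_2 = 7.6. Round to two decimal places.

At P_1 = 14.63 and P_2 = 7.6: Q_1 = 2208.320.
∂Q_1/∂P_2 = 1.6P_1 = 1.6(14.63) = 23.4080.
ε = (∂Q_1/∂P_2)(P_2/Q_1) = 23.4080 × (7.6/2208.320) ≈ 0.08.

0.08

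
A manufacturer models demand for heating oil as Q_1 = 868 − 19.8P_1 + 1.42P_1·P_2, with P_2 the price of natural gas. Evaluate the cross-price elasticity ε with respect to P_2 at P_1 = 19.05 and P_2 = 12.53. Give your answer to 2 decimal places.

0.41

At P_1 = 19.05 and P_2 = 12.53: Q_1 = 829.759.
∂Q_1/∂P_2 = 1.42P_1 = 1.42(19.05) = 27.0510.
ε = (∂Q_1/∂P_2)(P_2/Q_1) = 27.0510 × (12.53/829.759) ≈ 0.41.
ε > 0: substitutes.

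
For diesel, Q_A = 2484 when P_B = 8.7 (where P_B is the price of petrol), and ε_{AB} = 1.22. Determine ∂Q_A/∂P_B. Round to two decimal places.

348.33

ε = (∂Q_A/∂P_B)·(P_B/Q_A) ⇒ ∂Q_A/∂P_B = ε·Q_A/P_B = 1.22 × 2484/8.7 ≈ 348.33.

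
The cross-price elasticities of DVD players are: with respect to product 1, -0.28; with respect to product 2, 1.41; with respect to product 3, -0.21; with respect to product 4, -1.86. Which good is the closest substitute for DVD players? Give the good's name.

product 2

Substitutes have ε > 0. Among the positive values, 1.41 (product 2) is largest.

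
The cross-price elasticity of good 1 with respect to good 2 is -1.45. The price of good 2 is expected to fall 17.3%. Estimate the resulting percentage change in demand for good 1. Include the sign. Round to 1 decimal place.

25.1%

%ΔQ ≈ ε × %ΔP of good 2 = -1.45 × (-17.3%) = 25.1%.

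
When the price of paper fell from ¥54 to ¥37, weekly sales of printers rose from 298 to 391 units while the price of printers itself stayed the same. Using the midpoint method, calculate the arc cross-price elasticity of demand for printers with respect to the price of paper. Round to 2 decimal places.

-0.72

ΔQ_A = 391 − 298 = 93; ΔP_B = 37 − 54 = -17.
Midpoints: Q̄_A = 344.5, P̄_B = 45.50.
ε = (ΔQ_A/Q̄_A)/(ΔP_B/P̄_B) = (93/344.5)/(-17/45.50) ≈ -0.72.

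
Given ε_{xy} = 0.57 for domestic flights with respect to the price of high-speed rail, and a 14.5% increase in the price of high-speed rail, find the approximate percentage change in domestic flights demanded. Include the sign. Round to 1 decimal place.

8.3%

%ΔQ ≈ ε × %ΔP of high-speed rail = 0.57 × (14.5%) = 8.3%.
Demand for domestic flights rises by about 8.3%.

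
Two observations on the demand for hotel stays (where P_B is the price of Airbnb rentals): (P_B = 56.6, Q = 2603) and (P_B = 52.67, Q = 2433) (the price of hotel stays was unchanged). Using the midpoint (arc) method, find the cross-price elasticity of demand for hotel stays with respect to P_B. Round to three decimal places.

ΔQ_A = 2433 − 2603 = -170; ΔP_B = 52.67 − 56.6 = -3.93.
Midpoints: Q̄_A = 2518.0, P̄_B = 54.64.
ε = (ΔQ_A/Q̄_A)/(ΔP_B/P̄_B) = (-170/2518.0)/(-3.93/54.64) ≈ 0.939.
ε > 0: hotel stays and Airbnb rentals are substitutes.

0.939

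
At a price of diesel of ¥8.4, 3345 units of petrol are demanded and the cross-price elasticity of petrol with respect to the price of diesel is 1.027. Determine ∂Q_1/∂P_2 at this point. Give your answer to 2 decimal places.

408.97

ε = (∂Q_1/∂P_2)·(P_2/Q_1) ⇒ ∂Q_1/∂P_2 = ε·Q_1/P_2 = 1.027 × 3345/8.4 ≈ 408.97.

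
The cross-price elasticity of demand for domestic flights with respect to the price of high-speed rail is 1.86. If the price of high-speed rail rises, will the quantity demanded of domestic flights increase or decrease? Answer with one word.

ε > 0 and the price of high-speed rail rises, so the quantity of domestic flights moves in the same direction: it increases.

increase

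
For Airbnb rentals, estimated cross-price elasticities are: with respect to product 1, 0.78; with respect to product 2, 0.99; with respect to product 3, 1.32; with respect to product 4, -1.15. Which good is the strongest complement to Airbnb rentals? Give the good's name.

Complements have ε < 0. The most negative value is -1.15 (product 4).

product 4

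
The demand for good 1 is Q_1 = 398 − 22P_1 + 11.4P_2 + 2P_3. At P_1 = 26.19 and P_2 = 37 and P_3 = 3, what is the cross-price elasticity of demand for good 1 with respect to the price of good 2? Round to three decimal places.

At P_1 = 26.19 and P_2 = 37 and P_3 = 3: Q_1 = 249.62.
∂Q_1/∂P_2 = 11.4.
ε = (∂Q_1/∂P_2)(P_2/Q_1) = 11.4 × (37/249.62) ≈ 1.690.
Since ε > 0, good 1 and good 2 are substitutes.

1.690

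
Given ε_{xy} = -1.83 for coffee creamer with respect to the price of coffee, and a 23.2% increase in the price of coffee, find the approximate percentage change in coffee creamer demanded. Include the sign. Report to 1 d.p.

%ΔQ ≈ ε × %ΔP of coffee = -1.83 × (23.2%) = -42.5%.

-42.5%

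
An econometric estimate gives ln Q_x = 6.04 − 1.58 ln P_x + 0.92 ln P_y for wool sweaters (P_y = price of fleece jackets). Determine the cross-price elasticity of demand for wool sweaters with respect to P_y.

In a log-linear (constant-elasticity) demand function, the coefficient on ln P_y is the cross-price elasticity.
ε = 0.92. Positive, so wool sweaters and fleece jackets are substitutes.

0.92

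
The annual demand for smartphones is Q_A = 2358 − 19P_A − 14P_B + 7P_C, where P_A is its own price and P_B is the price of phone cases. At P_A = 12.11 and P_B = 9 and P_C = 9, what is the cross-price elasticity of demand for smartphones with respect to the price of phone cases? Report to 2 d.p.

At P_A = 12.11 and P_B = 9 and P_C = 9: Q_A = 2064.91.
∂Q_A/∂P_B = -14.
ε = (∂Q_A/∂P_B)(P_B/Q_A) = -14 × (9/2064.91) ≈ -0.06.

-0.06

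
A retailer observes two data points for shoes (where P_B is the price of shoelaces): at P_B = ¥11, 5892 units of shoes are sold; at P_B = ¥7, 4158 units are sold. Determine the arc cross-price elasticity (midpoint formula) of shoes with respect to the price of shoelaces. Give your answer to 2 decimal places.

0.78

ΔQ_A = 4158 − 5892 = -1734; ΔP_B = 7 − 11 = -4.
Midpoints: Q̄_A = 5025.0, P̄_B = 9.00.
ε = (ΔQ_A/Q̄_A)/(ΔP_B/P̄_B) = (-1734/5025.0)/(-4/9.00) ≈ 0.78.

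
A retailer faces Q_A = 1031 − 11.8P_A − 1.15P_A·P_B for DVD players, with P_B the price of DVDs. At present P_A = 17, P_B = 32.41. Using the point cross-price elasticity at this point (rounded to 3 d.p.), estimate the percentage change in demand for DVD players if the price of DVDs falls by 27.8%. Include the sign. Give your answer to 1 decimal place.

89.5%

At P_A = 17, P_B = 32.41: Q_A = 196.785.
∂Q_A/∂P_B = -1.15P_A = -19.5500.
ε = (∂Q_A/∂P_B)(P_B/Q_A) = -19.5500 × 32.41/196.785 ≈ -3.220.
%ΔQ_A ≈ ε × %ΔP_B = -3.220 × (-27.8%) = 89.5%.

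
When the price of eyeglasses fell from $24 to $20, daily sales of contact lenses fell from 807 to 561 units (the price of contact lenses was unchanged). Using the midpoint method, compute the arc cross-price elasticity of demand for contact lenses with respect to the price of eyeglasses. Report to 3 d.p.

ΔQ_A = 561 − 807 = -246; ΔP_B = 20 − 24 = -4.
Midpoints: Q̄_A = 684.0, P̄_B = 22.00.
ε = (ΔQ_A/Q̄_A)/(ΔP_B/P̄_B) = (-246/684.0)/(-4/22.00) ≈ 1.978.
ε > 0: contact lenses and eyeglasses are substitutes.

1.978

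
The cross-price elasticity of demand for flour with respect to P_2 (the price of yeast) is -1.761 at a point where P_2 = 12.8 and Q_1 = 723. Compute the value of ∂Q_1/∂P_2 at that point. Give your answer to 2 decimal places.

-99.47

ε = (∂Q_1/∂P_2)·(P_2/Q_1) ⇒ ∂Q_1/∂P_2 = ε·Q_1/P_2 = -1.761 × 723/12.8 ≈ -99.47.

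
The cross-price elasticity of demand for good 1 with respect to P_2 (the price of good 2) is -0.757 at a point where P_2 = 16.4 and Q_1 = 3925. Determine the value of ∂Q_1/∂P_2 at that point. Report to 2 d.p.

-181.17

ε = (∂Q_1/∂P_2)·(P_2/Q_1) ⇒ ∂Q_1/∂P_2 = ε·Q_1/P_2 = -0.757 × 3925/16.4 ≈ -181.17.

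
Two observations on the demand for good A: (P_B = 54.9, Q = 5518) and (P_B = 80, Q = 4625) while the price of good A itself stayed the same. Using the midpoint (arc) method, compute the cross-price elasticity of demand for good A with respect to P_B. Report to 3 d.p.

ΔQ_A = 4625 − 5518 = -893; ΔP_B = 80 − 54.9 = 25.1.
Midpoints: Q̄_A = 5071.5, P̄_B = 67.45.
ε = (ΔQ_A/Q̄_A)/(ΔP_B/P̄_B) = (-893/5071.5)/(25.1/67.45) ≈ -0.473.
ε < 0: good A and good B are complements.

-0.473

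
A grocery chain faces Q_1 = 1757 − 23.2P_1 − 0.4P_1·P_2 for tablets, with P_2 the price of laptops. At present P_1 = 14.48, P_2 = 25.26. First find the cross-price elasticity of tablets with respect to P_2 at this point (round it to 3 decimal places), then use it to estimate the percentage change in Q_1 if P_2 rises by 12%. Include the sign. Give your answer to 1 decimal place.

-1.4%

At P_1 = 14.48, P_2 = 25.26: Q_1 = 1274.758.
∂Q_1/∂P_2 = -0.4P_1 = -5.7920.
ε = (∂Q_1/∂P_2)(P_2/Q_1) = -5.7920 × 25.26/1274.758 ≈ -0.115.
%ΔQ_1 ≈ ε × %ΔP_2 = -0.115 × (12%) = -1.4%.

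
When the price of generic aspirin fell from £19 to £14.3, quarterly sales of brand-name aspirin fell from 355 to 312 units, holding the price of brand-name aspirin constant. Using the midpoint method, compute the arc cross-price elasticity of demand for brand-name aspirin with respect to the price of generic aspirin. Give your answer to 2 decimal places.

0.46

ΔQ_A = 312 − 355 = -43; ΔP_B = 14.3 − 19 = -4.7.
Midpoints: Q̄_A = 333.5, P̄_B = 16.65.
ε = (ΔQ_A/Q̄_A)/(ΔP_B/P̄_B) = (-43/333.5)/(-4.7/16.65) ≈ 0.46.
ε > 0: brand-name aspirin and generic aspirin are substitutes.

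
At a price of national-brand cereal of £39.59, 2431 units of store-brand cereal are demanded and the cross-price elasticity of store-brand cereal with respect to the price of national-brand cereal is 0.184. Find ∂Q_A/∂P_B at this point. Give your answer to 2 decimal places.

11.30

ε = (∂Q_A/∂P_B)·(P_B/Q_A) ⇒ ∂Q_A/∂P_B = ε·Q_A/P_B = 0.184 × 2431/39.59 ≈ 11.30.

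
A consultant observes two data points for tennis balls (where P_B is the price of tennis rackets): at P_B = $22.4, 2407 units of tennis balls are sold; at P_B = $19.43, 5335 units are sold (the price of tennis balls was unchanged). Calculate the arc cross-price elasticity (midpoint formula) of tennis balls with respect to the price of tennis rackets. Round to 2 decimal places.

-5.33

ΔQ_A = 5335 − 2407 = 2928; ΔP_B = 19.43 − 22.4 = -2.97.
Midpoints: Q̄_A = 3871.0, P̄_B = 20.91.
ε = (ΔQ_A/Q̄_A)/(ΔP_B/P̄_B) = (2928/3871.0)/(-2.97/20.91) ≈ -5.33.
ε < 0: tennis balls and tennis rackets are complements.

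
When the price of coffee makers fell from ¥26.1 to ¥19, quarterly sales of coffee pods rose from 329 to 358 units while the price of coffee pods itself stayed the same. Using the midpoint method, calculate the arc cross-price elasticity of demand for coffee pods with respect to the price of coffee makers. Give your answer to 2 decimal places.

-0.27

ΔQ_A = 358 − 329 = 29; ΔP_B = 19 − 26.1 = -7.1.
Midpoints: Q̄_A = 343.5, P̄_B = 22.55.
ε = (ΔQ_A/Q̄_A)/(ΔP_B/P̄_B) = (29/343.5)/(-7.1/22.55) ≈ -0.27.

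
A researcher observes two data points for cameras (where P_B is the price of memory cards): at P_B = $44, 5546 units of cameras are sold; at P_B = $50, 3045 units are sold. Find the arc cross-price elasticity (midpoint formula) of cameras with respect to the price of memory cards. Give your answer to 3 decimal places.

-4.561

ΔQ_A = 3045 − 5546 = -2501; ΔP_B = 50 − 44 = 6.
Midpoints: Q̄_A = 4295.5, P̄_B = 47.00.
ε = (ΔQ_A/Q̄_A)/(ΔP_B/P̄_B) = (-2501/4295.5)/(6/47.00) ≈ -4.561.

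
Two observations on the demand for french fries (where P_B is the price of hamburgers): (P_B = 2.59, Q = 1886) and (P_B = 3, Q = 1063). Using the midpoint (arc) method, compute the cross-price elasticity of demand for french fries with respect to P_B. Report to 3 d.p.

ΔQ_A = 1063 − 1886 = -823; ΔP_B = 3 − 2.59 = 0.41.
Midpoints: Q̄_A = 1474.5, P̄_B = 2.79.
ε = (ΔQ_A/Q̄_A)/(ΔP_B/P̄_B) = (-823/1474.5)/(0.41/2.79) ≈ -3.805.

-3.805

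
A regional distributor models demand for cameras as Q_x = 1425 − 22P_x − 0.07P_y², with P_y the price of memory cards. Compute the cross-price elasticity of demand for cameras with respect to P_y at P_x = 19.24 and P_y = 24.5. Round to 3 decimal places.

At P_x = 19.24 and P_y = 24.5: Q_x = 959.702.
∂Q_x/∂P_y = -0.14P_y = -0.14(24.5) = -3.4300.
ε = (∂Q_x/∂P_y)(P_y/Q_x) = -3.4300 × (24.5/959.702) ≈ -0.088.
ε < 0: complements.

-0.088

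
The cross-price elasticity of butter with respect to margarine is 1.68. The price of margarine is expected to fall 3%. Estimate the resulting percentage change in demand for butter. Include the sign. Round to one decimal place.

-5.0%

%ΔQ ≈ ε × %ΔP of margarine = 1.68 × (-3%) = -5.0%.
Demand for butter falls by about 5.0%.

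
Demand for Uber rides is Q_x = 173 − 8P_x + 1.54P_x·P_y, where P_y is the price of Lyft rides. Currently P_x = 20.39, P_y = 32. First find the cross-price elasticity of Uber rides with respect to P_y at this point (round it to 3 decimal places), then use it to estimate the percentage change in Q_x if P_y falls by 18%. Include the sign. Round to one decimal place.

-17.8%

At P_x = 20.39, P_y = 32: Q_x = 1014.699.
∂Q_x/∂P_y = 1.54P_x = 31.4006.
ε = (∂Q_x/∂P_y)(P_y/Q_x) = 31.4006 × 32/1014.699 ≈ 0.990.
%ΔQ_x ≈ ε × %ΔP_y = 0.990 × (-18%) = -17.8%.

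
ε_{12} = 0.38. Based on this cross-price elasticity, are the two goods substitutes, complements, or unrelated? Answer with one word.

ε = 0.38 > 0, so a higher price of good 2 raises demand for good 1: substitutes.

substitutes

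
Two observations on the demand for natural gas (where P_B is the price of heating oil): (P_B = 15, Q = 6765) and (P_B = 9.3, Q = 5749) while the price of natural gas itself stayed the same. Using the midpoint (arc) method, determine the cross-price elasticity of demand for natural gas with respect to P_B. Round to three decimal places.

ΔQ_A = 5749 − 6765 = -1016; ΔP_B = 9.3 − 15 = -5.7.
Midpoints: Q̄_A = 6257.0, P̄_B = 12.15.
ε = (ΔQ_A/Q̄_A)/(ΔP_B/P̄_B) = (-1016/6257.0)/(-5.7/12.15) ≈ 0.346.
ε > 0: natural gas and heating oil are substitutes.

0.346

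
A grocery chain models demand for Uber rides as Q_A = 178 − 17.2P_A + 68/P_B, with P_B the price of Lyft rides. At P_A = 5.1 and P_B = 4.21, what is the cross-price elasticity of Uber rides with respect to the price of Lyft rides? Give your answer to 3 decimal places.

-0.152

At P_A = 5.1 and P_B = 4.21: Q_A = 106.432.
∂Q_A/∂P_B = −68/P_B² = -3.8366.
ε = (∂Q_A/∂P_B)(P_B/Q_A) = -3.8366 × (4.21/106.432) ≈ -0.152.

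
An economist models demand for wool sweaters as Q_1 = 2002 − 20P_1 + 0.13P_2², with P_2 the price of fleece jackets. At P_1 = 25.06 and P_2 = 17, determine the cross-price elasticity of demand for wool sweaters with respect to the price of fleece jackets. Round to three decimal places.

At P_1 = 25.06 and P_2 = 17: Q_1 = 1538.37.
∂Q_1/∂P_2 = 0.26P_2 = 0.26(17) = 4.4200.
ε = (∂Q_1/∂P_2)(P_2/Q_1) = 4.4200 × (17/1538.37) ≈ 0.049.
ε > 0: substitutes.

0.049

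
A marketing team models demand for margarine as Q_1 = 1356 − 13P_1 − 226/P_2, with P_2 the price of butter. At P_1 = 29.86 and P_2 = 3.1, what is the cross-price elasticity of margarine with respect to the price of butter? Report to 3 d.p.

0.081

At P_1 = 29.86 and P_2 = 3.1: Q_1 = 894.917.
∂Q_1/∂P_2 = 226/P_2² = 23.5172.
ε = (∂Q_1/∂P_2)(P_2/Q_1) = 23.5172 × (3.1/894.917) ≈ 0.081.
ε > 0: substitutes.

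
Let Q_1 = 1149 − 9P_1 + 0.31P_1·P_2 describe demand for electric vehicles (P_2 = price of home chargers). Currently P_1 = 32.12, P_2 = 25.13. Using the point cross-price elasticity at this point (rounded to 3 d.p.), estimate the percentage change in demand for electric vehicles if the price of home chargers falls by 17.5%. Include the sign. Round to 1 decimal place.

-3.9%

At P_1 = 32.12, P_2 = 25.13: Q_1 = 1110.144.
∂Q_1/∂P_2 = 0.31P_1 = 9.9572.
ε = (∂Q_1/∂P_2)(P_2/Q_1) = 9.9572 × 25.13/1110.144 ≈ 0.225.
%ΔQ_1 ≈ ε × %ΔP_2 = 0.225 × (-17.5%) = -3.9%.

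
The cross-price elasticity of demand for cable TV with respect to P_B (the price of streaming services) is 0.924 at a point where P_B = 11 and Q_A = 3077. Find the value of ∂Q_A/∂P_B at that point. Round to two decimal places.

258.47

ε = (∂Q_A/∂P_B)·(P_B/Q_A) ⇒ ∂Q_A/∂P_B = ε·Q_A/P_B = 0.924 × 3077/11 ≈ 258.47.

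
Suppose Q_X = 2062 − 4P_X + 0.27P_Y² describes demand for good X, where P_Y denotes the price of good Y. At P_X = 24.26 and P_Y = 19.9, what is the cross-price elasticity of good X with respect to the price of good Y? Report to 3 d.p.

0.103

At P_X = 24.26 and P_Y = 19.9: Q_X = 2071.883.
∂Q_X/∂P_Y = 0.54P_Y = 0.54(19.9) = 10.7460.
ε = (∂Q_X/∂P_Y)(P_Y/Q_X) = 10.7460 × (19.9/2071.883) ≈ 0.103.
ε > 0: substitutes.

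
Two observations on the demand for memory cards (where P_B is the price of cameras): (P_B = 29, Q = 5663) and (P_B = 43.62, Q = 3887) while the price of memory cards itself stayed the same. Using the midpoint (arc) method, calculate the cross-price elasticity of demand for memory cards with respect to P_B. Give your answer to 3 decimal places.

-0.924

ΔQ_A = 3887 − 5663 = -1776; ΔP_B = 43.62 − 29 = 14.62.
Midpoints: Q̄_A = 4775.0, P̄_B = 36.31.
ε = (ΔQ_A/Q̄_A)/(ΔP_B/P̄_B) = (-1776/4775.0)/(14.62/36.31) ≈ -0.924.
ε < 0: memory cards and cameras are complements.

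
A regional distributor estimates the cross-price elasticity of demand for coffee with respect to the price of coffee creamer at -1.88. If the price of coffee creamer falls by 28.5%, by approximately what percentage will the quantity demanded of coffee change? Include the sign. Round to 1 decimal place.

%ΔQ ≈ ε × %ΔP of coffee creamer = -1.88 × (-28.5%) = 53.6%.

53.6%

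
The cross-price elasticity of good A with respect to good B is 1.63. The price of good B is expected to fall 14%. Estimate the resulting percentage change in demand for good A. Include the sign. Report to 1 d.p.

-22.8%

%ΔQ ≈ ε × %ΔP of good B = 1.63 × (-14%) = -22.8%.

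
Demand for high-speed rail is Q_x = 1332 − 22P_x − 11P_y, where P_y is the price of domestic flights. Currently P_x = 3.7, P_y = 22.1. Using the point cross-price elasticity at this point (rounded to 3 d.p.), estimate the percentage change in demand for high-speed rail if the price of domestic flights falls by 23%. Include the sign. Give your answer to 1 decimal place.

At P_x = 3.7, P_y = 22.1: Q_x = 1007.5.
∂Q_x/∂P_y = -11.
ε = (∂Q_x/∂P_y)(P_y/Q_x) = -11.0000 × 22.1/1007.5 ≈ -0.241.
%ΔQ_x ≈ ε × %ΔP_y = -0.241 × (-23%) = 5.5%.

5.5%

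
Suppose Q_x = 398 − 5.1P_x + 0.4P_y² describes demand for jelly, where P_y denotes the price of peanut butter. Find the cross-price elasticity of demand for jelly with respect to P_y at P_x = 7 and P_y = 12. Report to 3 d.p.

At P_x = 7 and P_y = 12: Q_x = 419.9.
∂Q_x/∂P_y = 0.8P_y = 0.8(12) = 9.6000.
ε = (∂Q_x/∂P_y)(P_y/Q_x) = 9.6000 × (12/419.9) ≈ 0.274.
ε > 0: substitutes.

0.274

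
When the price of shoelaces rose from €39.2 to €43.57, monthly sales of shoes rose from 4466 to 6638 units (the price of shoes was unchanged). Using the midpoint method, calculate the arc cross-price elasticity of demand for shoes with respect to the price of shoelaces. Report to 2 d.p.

ΔQ_A = 6638 − 4466 = 2172; ΔP_B = 43.57 − 39.2 = 4.37.
Midpoints: Q̄_A = 5552.0, P̄_B = 41.39.
ε = (ΔQ_A/Q̄_A)/(ΔP_B/P̄_B) = (2172/5552.0)/(4.37/41.39) ≈ 3.70.

3.70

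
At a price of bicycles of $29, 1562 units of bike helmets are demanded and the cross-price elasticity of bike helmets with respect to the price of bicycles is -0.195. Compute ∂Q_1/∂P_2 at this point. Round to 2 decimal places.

ε = (∂Q_1/∂P_2)·(P_2/Q_1) ⇒ ∂Q_1/∂P_2 = ε·Q_1/P_2 = -0.195 × 1562/29 ≈ -10.50.

-10.50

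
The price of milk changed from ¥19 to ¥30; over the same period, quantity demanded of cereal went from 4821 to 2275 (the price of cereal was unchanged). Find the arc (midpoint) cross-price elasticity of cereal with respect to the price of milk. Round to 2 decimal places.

ΔQ_A = 2275 − 4821 = -2546; ΔP_B = 30 − 19 = 11.
Midpoints: Q̄_A = 3548.0, P̄_B = 24.50.
ε = (ΔQ_A/Q̄_A)/(ΔP_B/P̄_B) = (-2546/3548.0)/(11/24.50) ≈ -1.60.
ε < 0: cereal and milk are complements.

-1.60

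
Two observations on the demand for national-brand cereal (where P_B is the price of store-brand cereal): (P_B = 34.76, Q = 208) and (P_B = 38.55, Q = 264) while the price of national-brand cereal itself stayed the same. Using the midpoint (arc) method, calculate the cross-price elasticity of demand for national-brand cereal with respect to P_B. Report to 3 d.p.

2.295

ΔQ_A = 264 − 208 = 56; ΔP_B = 38.55 − 34.76 = 3.79.
Midpoints: Q̄_A = 236.0, P̄_B = 36.66.
ε = (ΔQ_A/Q̄_A)/(ΔP_B/P̄_B) = (56/236.0)/(3.79/36.66) ≈ 2.295.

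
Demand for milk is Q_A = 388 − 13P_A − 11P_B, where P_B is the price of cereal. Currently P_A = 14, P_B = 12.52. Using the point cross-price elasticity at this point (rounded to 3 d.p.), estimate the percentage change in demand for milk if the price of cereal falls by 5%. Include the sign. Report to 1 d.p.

10.1%

At P_A = 14, P_B = 12.52: Q_A = 68.28.
∂Q_A/∂P_B = -11.
ε = (∂Q_A/∂P_B)(P_B/Q_A) = -11.0000 × 12.52/68.28 ≈ -2.017.
%ΔQ_A ≈ ε × %ΔP_B = -2.017 × (-5%) = 10.1%.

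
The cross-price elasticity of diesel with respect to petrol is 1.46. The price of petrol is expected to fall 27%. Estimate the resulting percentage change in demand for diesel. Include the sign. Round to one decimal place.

-39.4%

%ΔQ ≈ ε × %ΔP of petrol = 1.46 × (-27%) = -39.4%.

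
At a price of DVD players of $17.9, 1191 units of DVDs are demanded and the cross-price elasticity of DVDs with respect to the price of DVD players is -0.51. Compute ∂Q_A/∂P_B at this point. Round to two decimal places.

ε = (∂Q_A/∂P_B)·(P_B/Q_A) ⇒ ∂Q_A/∂P_B = ε·Q_A/P_B = -0.51 × 1191/17.9 ≈ -33.93.

-33.93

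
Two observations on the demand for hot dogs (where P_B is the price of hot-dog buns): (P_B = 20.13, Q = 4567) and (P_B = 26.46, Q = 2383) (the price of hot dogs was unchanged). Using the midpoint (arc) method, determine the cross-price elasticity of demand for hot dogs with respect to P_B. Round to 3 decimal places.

ΔQ_A = 2383 − 4567 = -2184; ΔP_B = 26.46 − 20.13 = 6.33.
Midpoints: Q̄_A = 3475.0, P̄_B = 23.30.
ε = (ΔQ_A/Q̄_A)/(ΔP_B/P̄_B) = (-2184/3475.0)/(6.33/23.30) ≈ -2.313.

-2.313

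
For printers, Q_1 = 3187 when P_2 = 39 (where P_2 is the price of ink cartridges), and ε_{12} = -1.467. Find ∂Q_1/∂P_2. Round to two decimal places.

ε = (∂Q_1/∂P_2)·(P_2/Q_1) ⇒ ∂Q_1/∂P_2 = ε·Q_1/P_2 = -1.467 × 3187/39 ≈ -119.88.

-119.88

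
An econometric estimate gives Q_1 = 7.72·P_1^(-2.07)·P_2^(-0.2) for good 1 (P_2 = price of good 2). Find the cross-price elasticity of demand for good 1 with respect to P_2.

-0.20

In a log-linear (constant-elasticity) demand function, the coefficient on the exponent of P_2 is the cross-price elasticity.
ε = -0.20. Negative, so good 1 and good 2 are complements.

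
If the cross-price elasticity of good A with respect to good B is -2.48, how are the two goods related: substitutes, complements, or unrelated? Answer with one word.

ε = -2.48 < 0, so a higher price of good B lowers demand for good A: complements.

complements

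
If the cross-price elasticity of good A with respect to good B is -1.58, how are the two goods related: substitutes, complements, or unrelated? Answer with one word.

complements

ε = -1.58 < 0, so a higher price of good B lowers demand for good A: complements.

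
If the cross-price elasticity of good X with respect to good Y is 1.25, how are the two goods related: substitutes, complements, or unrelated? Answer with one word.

substitutes

ε = 1.25 > 0, so a higher price of good Y raises demand for good X: substitutes.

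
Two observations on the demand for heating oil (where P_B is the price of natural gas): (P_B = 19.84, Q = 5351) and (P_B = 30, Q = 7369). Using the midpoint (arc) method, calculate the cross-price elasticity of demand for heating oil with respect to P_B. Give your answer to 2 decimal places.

ΔQ_A = 7369 − 5351 = 2018; ΔP_B = 30 − 19.84 = 10.16.
Midpoints: Q̄_A = 6360.0, P̄_B = 24.92.
ε = (ΔQ_A/Q̄_A)/(ΔP_B/P̄_B) = (2018/6360.0)/(10.16/24.92) ≈ 0.78.

0.78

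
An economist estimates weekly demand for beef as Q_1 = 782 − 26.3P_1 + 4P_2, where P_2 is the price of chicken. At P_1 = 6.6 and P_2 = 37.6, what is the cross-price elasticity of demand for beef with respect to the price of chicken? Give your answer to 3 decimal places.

0.198

At P_1 = 6.6 and P_2 = 37.6: Q_1 = 758.82.
∂Q_1/∂P_2 = 4.
ε = (∂Q_1/∂P_2)(P_2/Q_1) = 4 × (37.6/758.82) ≈ 0.198.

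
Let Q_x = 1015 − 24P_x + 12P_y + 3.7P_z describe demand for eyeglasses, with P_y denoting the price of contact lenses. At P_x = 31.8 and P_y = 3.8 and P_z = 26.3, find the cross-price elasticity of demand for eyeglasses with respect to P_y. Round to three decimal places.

0.116

At P_x = 31.8 and P_y = 3.8 and P_z = 26.3: Q_x = 394.71.
∂Q_x/∂P_y = 12.
ε = (∂Q_x/∂P_y)(P_y/Q_x) = 12 × (3.8/394.71) ≈ 0.116.
Since ε > 0, eyeglasses and contact lenses are substitutes.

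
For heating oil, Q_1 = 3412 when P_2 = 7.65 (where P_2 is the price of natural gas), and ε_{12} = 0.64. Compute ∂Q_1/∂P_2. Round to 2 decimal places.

ε = (∂Q_1/∂P_2)·(P_2/Q_1) ⇒ ∂Q_1/∂P_2 = ε·Q_1/P_2 = 0.64 × 3412/7.65 ≈ 285.45.

285.45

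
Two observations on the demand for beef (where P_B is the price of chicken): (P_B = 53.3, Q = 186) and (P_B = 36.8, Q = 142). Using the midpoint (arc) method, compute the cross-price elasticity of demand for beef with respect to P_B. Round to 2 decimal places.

0.73

ΔQ_A = 142 − 186 = -44; ΔP_B = 36.8 − 53.3 = -16.5.
Midpoints: Q̄_A = 164.0, P̄_B = 45.05.
ε = (ΔQ_A/Q̄_A)/(ΔP_B/P̄_B) = (-44/164.0)/(-16.5/45.05) ≈ 0.73.
ε > 0: beef and chicken are substitutes.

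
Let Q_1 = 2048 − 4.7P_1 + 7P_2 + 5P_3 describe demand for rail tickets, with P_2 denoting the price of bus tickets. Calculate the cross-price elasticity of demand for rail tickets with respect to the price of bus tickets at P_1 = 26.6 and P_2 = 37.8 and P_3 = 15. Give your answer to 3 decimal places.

0.117

At P_1 = 26.6 and P_2 = 37.8 and P_3 = 15: Q_1 = 2262.58.
∂Q_1/∂P_2 = 7.
ε = (∂Q_1/∂P_2)(P_2/Q_1) = 7 × (37.8/2262.58) ≈ 0.117.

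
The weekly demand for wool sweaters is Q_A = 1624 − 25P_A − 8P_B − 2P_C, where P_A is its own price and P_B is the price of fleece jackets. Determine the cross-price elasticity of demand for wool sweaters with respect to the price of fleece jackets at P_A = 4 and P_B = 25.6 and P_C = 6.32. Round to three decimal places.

-0.157

At P_A = 4 and P_B = 25.6 and P_C = 6.32: Q_A = 1306.56.
∂Q_A/∂P_B = -8.
ε = (∂Q_A/∂P_B)(P_B/Q_A) = -8 × (25.6/1306.56) ≈ -0.157.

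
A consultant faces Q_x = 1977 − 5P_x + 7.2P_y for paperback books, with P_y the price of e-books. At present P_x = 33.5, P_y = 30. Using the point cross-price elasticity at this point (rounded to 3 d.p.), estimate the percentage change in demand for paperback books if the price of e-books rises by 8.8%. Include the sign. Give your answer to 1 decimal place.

0.9%

At P_x = 33.5, P_y = 30: Q_x = 2025.5.
∂Q_x/∂P_y = 7.2.
ε = (∂Q_x/∂P_y)(P_y/Q_x) = 7.2000 × 30/2025.5 ≈ 0.107.
%ΔQ_x ≈ ε × %ΔP_y = 0.107 × (8.8%) = 0.9%.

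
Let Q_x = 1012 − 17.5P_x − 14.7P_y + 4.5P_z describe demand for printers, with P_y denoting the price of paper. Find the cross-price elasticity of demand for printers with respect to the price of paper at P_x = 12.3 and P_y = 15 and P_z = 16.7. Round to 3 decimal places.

-0.339

At P_x = 12.3 and P_y = 15 and P_z = 16.7: Q_x = 651.4.
∂Q_x/∂P_y = -14.7.
ε = (∂Q_x/∂P_y)(P_y/Q_x) = -14.7 × (15/651.4) ≈ -0.339.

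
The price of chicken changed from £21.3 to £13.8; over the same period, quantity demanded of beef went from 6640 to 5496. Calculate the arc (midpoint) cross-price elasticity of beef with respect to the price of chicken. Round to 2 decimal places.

ΔQ_A = 5496 − 6640 = -1144; ΔP_B = 13.8 − 21.3 = -7.5.
Midpoints: Q̄_A = 6068.0, P̄_B = 17.55.
ε = (ΔQ_A/Q̄_A)/(ΔP_B/P̄_B) = (-1144/6068.0)/(-7.5/17.55) ≈ 0.44.

0.44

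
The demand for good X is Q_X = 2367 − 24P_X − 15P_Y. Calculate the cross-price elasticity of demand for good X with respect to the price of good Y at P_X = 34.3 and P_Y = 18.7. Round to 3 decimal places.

At P_X = 34.3 and P_Y = 18.7: Q_X = 1263.3.
∂Q_X/∂P_Y = -15.
ε = (∂Q_X/∂P_Y)(P_Y/Q_X) = -15 × (18.7/1263.3) ≈ -0.222.
Since ε < 0, good X and good Y are complements.

-0.222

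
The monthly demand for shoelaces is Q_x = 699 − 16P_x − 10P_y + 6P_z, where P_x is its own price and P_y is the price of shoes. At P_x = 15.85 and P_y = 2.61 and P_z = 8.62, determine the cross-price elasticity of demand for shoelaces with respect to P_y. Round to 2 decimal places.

At P_x = 15.85 and P_y = 2.61 and P_z = 8.62: Q_x = 471.02.
∂Q_x/∂P_y = -10.
ε = (∂Q_x/∂P_y)(P_y/Q_x) = -10 × (2.61/471.02) ≈ -0.06.

-0.06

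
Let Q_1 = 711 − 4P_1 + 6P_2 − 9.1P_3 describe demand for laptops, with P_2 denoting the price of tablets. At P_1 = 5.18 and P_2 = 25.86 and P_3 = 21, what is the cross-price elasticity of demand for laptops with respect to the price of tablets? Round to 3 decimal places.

0.237

At P_1 = 5.18 and P_2 = 25.86 and P_3 = 21: Q_1 = 654.34.
∂Q_1/∂P_2 = 6.
ε = (∂Q_1/∂P_2)(P_2/Q_1) = 6 × (25.86/654.34) ≈ 0.237.
Since ε > 0, laptops and tablets are substitutes.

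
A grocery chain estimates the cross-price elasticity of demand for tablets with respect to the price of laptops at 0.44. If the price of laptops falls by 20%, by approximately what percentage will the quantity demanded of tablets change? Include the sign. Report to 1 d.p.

%ΔQ ≈ ε × %ΔP of laptops = 0.44 × (-20%) = -8.8%.

-8.8%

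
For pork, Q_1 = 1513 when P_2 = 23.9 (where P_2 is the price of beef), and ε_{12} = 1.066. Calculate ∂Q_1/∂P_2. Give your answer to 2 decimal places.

67.48

ε = (∂Q_1/∂P_2)·(P_2/Q_1) ⇒ ∂Q_1/∂P_2 = ε·Q_1/P_2 = 1.066 × 1513/23.9 ≈ 67.48.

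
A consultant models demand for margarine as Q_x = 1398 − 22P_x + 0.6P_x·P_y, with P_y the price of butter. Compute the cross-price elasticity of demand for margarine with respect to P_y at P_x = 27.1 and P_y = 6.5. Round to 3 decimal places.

0.116

At P_x = 27.1 and P_y = 6.5: Q_x = 907.49.
∂Q_x/∂P_y = 0.6P_x = 0.6(27.1) = 16.2600.
ε = (∂Q_x/∂P_y)(P_y/Q_x) = 16.2600 × (6.5/907.49) ≈ 0.116.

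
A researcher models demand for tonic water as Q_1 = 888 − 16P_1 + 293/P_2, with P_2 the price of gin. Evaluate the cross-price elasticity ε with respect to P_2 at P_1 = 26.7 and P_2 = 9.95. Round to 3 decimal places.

At P_1 = 26.7 and P_2 = 9.95: Q_1 = 490.247.
∂Q_1/∂P_2 = −293/P_2² = -2.9595.
ε = (∂Q_1/∂P_2)(P_2/Q_1) = -2.9595 × (9.95/490.247) ≈ -0.060.
ε < 0: complements.

-0.060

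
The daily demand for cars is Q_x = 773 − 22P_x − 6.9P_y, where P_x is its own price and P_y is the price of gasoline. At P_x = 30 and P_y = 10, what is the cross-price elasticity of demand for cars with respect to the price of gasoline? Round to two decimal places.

-1.57

At P_x = 30 and P_y = 10: Q_x = 44.
∂Q_x/∂P_y = -6.9.
ε = (∂Q_x/∂P_y)(P_y/Q_x) = -6.9 × (10/44) ≈ -1.57.
Since ε < 0, cars and gasoline are complements.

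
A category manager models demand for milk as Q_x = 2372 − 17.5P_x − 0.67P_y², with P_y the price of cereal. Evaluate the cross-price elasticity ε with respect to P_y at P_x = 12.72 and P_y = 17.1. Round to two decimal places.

-0.20

At P_x = 12.72 and P_y = 17.1: Q_x = 1953.485.
∂Q_x/∂P_y = -1.34P_y = -1.34(17.1) = -22.9140.
ε = (∂Q_x/∂P_y)(P_y/Q_x) = -22.9140 × (17.1/1953.485) ≈ -0.20.
ε < 0: complements.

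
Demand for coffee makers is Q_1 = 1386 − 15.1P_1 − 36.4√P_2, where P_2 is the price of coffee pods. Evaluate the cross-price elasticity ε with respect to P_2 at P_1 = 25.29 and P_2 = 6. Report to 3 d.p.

At P_1 = 25.29 and P_2 = 6: Q_1 = 914.960.
∂Q_1/∂P_2 = -36.4/(2√P_2) = -36.4/(2√6) = -7.4301.
ε = (∂Q_1/∂P_2)(P_2/Q_1) = -7.4301 × (6/914.960) ≈ -0.049.
ε < 0: complements.

-0.049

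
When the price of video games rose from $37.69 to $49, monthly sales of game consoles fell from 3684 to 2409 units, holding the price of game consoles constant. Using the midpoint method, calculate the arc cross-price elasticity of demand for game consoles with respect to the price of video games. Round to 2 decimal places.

ΔQ_A = 2409 − 3684 = -1275; ΔP_B = 49 − 37.69 = 11.31.
Midpoints: Q̄_A = 3046.5, P̄_B = 43.34.
ε = (ΔQ_A/Q̄_A)/(ΔP_B/P̄_B) = (-1275/3046.5)/(11.31/43.34) ≈ -1.60.

-1.60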